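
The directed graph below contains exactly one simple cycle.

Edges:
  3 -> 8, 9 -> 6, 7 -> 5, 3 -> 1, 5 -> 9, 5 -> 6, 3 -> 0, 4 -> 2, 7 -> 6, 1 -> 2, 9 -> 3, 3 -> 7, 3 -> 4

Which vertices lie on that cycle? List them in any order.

3, 5, 7, 9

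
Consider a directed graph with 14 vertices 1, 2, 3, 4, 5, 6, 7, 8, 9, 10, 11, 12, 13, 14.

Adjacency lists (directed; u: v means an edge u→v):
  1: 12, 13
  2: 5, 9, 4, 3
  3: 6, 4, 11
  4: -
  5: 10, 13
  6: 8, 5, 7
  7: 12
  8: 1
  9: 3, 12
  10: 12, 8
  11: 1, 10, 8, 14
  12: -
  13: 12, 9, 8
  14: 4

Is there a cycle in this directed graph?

Yes

DFS with white/gray/black marking, starting from 8:
8 gray
  1 gray
    12 gray
    12 black
    13 gray
      13→12: 12 black — skip
      9 gray
        3 gray
          6 gray
            6→8: 8 is gray → back edge
Back edge found, so a cycle exists: 8 → 1 → 13 → 9 → 3 → 6 → 8.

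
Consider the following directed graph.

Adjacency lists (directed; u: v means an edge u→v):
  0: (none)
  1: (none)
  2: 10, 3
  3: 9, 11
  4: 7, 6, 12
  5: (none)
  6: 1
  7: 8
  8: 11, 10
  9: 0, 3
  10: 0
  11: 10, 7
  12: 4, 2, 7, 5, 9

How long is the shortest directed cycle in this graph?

For each vertex v, BFS finds the shortest path from v back to v.
The shortest such closed walk is 4 → 12 → 4, length 2.

2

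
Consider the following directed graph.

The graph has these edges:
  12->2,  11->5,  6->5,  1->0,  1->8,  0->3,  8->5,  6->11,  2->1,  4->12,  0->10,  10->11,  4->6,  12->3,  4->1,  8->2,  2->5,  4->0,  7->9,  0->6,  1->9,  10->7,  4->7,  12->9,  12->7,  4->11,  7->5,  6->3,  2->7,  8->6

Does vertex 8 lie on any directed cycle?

8 is on a cycle iff 8 can reach itself via ≥1 edge.
8 → 2 → 1 → 8 — yes.

Yes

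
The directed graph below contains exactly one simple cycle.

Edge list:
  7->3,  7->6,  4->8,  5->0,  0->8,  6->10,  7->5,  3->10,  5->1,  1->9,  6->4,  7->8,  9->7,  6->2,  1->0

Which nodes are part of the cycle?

1, 5, 7, 9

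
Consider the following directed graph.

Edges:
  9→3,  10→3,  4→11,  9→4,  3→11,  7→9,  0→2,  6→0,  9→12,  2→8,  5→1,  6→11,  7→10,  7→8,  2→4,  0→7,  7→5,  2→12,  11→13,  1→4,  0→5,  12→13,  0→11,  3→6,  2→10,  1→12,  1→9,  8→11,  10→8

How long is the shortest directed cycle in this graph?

5

For each vertex v, BFS finds the shortest path from v back to v.
The shortest such closed walk is 0 → 2 → 10 → 3 → 6 → 0, length 5.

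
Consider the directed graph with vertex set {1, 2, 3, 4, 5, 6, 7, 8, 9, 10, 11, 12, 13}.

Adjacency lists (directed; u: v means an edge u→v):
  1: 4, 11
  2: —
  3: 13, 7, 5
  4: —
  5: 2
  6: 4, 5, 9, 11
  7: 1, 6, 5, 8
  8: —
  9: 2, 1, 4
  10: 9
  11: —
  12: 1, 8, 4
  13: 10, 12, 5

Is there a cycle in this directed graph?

No

DFS with white/gray/black marking, starting from 11:
11 gray
11 black
1 gray
  4 gray
  4 black
  1→11: 11 black — skip
1 black
2 gray
2 black
3 gray
  13 gray
    10 gray
      9 gray
        9→2: 2 black — skip
        9→1: 1 black — skip
        9→4: 4 black — skip
      9 black
    10 black
    12 gray
      12→1: 1 black — skip
      8 gray
      8 black
      12→4: 4 black — skip
    12 black
    5 gray
      5→2: 2 black — skip
    5 black
  13 black
  7 gray
    7→1: 1 black — skip
    6 gray
      6→4: 4 black — skip
      6→5: 5 black — skip
      6→9: 9 black — skip
      6→11: 11 black — skip
    6 black
    7→5: 5 black — skip
    7→8: 8 black — skip
  7 black
  3→5: 5 black — skip
3 black
Every edge goes to a white or black vertex — no back edge, so the graph is acyclic.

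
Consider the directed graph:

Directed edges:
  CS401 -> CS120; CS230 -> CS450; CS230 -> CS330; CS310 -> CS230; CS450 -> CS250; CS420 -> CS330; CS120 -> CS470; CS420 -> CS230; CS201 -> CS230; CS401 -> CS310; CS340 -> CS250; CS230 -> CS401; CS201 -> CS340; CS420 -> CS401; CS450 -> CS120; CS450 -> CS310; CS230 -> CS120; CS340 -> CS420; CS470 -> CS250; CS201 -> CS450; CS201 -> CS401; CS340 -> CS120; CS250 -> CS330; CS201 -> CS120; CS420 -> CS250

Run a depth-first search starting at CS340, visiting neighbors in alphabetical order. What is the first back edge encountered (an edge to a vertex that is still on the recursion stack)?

CS310->CS230

DFS from CS340 (visiting neighbors in alphabetical order); mark gray on enter, black on exit:
CS340 gray
  CS120 gray
    CS470 gray
      CS250 gray
        CS330 gray
        CS330 black
      CS250 black
    CS470 black
  CS120 black
  CS340→CS250: CS250 black — skip
  CS420 gray
    CS230 gray
      CS230→CS120: CS120 black — skip
      CS230→CS330: CS330 black — skip
      CS401 gray
        CS401→CS120: CS120 black — skip
        CS310 gray
          CS310→CS230: CS230 is gray → back edge
First back edge: CS310 → CS230.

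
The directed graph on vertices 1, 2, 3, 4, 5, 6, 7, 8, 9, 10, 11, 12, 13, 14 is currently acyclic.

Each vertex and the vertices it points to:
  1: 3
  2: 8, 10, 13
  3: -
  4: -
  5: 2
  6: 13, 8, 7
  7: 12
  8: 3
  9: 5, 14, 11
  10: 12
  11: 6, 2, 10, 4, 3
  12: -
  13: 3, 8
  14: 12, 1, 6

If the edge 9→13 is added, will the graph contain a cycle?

Adding 9→13 creates a cycle iff 13 can already reach 9.
Explore from 13: no path reaches 9. The graph stays acyclic.

No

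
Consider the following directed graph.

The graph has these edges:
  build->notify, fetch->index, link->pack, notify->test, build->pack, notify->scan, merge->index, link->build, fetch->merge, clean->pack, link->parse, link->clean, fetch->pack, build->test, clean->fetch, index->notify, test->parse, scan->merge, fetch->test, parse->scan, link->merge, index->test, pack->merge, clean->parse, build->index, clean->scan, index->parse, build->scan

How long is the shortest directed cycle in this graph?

For each vertex v, BFS finds the shortest path from v back to v.
The shortest such closed walk is merge → index → parse → scan → merge, length 4.

4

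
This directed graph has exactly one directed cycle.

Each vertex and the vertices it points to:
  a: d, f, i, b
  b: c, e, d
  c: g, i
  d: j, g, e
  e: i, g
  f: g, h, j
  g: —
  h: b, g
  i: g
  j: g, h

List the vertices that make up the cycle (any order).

DFS with gray/black marking from b:
b gray
  c gray
    g gray
    g black
    i gray
      i→g: g black — skip
    i black
  c black
  e gray
    e→i: i black — skip
    e→g: g black — skip
  e black
  d gray
    j gray
      j→g: g black — skip
      h gray
        h→b: b is gray → back edge
Back edge closes the cycle b → d → j → h → b; its vertices are {b, d, h, j}.

b, d, h, j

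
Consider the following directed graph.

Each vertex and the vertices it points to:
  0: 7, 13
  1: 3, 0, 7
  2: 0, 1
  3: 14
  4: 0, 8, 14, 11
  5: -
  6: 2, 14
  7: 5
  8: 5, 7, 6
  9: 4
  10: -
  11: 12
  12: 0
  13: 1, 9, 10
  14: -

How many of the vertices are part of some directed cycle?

10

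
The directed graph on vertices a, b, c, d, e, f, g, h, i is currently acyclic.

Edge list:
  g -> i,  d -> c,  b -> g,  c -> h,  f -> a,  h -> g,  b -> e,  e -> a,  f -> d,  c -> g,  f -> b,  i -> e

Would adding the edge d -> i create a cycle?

Adding d→i creates a cycle iff i can already reach d.
Explore from i: no path reaches d. The graph stays acyclic.

No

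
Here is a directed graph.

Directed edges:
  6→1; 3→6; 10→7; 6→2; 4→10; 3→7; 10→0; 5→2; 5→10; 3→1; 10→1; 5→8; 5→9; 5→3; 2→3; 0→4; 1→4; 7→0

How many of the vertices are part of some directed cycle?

8

A vertex is on a directed cycle iff it belongs to a strongly connected component of size ≥ 2 (or has a self-loop).
The vertices on cycles are {0, 1, 2, 3, 4, 6, 7, 10} — 8 in total.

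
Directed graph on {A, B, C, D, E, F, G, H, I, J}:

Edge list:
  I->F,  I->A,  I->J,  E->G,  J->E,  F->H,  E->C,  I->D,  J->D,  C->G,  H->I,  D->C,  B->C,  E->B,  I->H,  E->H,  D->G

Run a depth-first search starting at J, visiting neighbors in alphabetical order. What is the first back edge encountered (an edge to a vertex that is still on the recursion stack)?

F→H

DFS from J (visiting neighbors in alphabetical order); mark gray on enter, black on exit:
J gray
  D gray
    C gray
      G gray
      G black
    C black
    D→G: G black — skip
  D black
  E gray
    B gray
      B→C: C black — skip
    B black
    E→C: C black — skip
    E→G: G black — skip
    H gray
      I gray
        A gray
        A black
        I→D: D black — skip
        F gray
          F→H: H is gray → back edge
First back edge: F → H.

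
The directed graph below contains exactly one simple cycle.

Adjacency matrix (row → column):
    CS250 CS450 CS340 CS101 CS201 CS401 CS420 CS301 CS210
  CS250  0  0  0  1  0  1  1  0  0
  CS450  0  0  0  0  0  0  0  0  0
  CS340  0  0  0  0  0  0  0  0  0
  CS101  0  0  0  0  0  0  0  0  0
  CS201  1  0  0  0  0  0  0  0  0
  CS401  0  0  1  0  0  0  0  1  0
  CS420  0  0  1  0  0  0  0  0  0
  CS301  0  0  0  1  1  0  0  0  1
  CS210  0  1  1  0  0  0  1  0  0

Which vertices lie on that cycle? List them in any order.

CS201, CS250, CS301, CS401

DFS with gray/black marking from CS301:
CS301 gray
  CS210 gray
    CS450 gray
    CS450 black
    CS420 gray
      CS340 gray
      CS340 black
    CS420 black
    CS210→CS340: CS340 black — skip
  CS210 black
  CS101 gray
  CS101 black
  CS201 gray
    CS250 gray
      CS250→CS101: CS101 black — skip
      CS401 gray
        CS401→CS301: CS301 is gray → back edge
Back edge closes the cycle CS301 → CS201 → CS250 → CS401 → CS301; its vertices are {CS201, CS250, CS301, CS401}.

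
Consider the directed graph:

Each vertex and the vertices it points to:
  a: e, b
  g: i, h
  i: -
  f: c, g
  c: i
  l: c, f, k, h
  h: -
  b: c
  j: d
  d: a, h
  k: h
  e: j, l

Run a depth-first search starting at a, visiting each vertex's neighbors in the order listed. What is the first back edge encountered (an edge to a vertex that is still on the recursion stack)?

DFS from a (visiting each vertex's neighbors in the order listed); mark gray on enter, black on exit:
a gray
  e gray
    j gray
      d gray
        d→a: a is gray → back edge
First back edge: d → a.

d->a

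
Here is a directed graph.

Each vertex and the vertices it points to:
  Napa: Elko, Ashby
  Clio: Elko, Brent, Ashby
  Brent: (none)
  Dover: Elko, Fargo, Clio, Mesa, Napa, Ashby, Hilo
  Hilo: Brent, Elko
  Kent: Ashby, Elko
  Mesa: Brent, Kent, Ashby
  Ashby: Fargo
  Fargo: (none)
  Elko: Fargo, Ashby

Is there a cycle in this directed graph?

DFS with white/gray/black marking, starting from Clio:
Clio gray
  Elko gray
    Fargo gray
    Fargo black
    Ashby gray
      Ashby→Fargo: Fargo black — skip
    Ashby black
  Elko black
  Brent gray
  Brent black
  Clio→Ashby: Ashby black — skip
Clio black
Napa gray
  Napa→Elko: Elko black — skip
  Napa→Ashby: Ashby black — skip
Napa black
Dover gray
  Dover→Elko: Elko black — skip
  Dover→Fargo: Fargo black — skip
  Dover→Clio: Clio black — skip
  Mesa gray
    Mesa→Brent: Brent black — skip
    Kent gray
      Kent→Ashby: Ashby black — skip
      Kent→Elko: Elko black — skip
    Kent black
    Mesa→Ashby: Ashby black — skip
  Mesa black
  Dover→Napa: Napa black — skip
  Dover→Ashby: Ashby black — skip
  Hilo gray
    Hilo→Brent: Brent black — skip
    Hilo→Elko: Elko black — skip
  Hilo black
Dover black
Every edge goes to a white or black vertex — no back edge, so the graph is acyclic.

No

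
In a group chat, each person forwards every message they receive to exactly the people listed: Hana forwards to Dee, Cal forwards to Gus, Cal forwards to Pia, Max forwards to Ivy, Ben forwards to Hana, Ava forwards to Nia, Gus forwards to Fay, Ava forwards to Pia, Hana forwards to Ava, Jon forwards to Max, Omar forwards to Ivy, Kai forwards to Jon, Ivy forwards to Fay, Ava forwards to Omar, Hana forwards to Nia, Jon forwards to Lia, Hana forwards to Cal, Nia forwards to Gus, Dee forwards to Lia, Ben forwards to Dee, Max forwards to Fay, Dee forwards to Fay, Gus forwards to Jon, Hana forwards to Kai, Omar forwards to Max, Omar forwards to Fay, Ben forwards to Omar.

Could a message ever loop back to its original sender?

No

DFS with white/gray/black marking, starting from Cal:
Cal gray
  Pia gray
  Pia black
  Gus gray
    Fay gray
    Fay black
    Jon gray
      Max gray
        Ivy gray
          Ivy→Fay: Fay black — skip
        Ivy black
        Max→Fay: Fay black — skip
      Max black
      Lia gray
      Lia black
    Jon black
  Gus black
Cal black
Ben gray
  Omar gray
    Omar→Ivy: Ivy black — skip
    Omar→Fay: Fay black — skip
    Omar→Max: Max black — skip
  Omar black
  Hana gray
    Hana→Cal: Cal black — skip
    Dee gray
      Dee→Lia: Lia black — skip
      Dee→Fay: Fay black — skip
    Dee black
    Nia gray
      Nia→Gus: Gus black — skip
    Nia black
    Ava gray
      Ava→Nia: Nia black — skip
      Ava→Omar: Omar black — skip
      Ava→Pia: Pia black — skip
    Ava black
    Kai gray
      Kai→Jon: Jon black — skip
    Kai black
  Hana black
  Ben→Dee: Dee black — skip
Ben black
Every edge goes to a white or black vertex — no back edge, so the graph is acyclic.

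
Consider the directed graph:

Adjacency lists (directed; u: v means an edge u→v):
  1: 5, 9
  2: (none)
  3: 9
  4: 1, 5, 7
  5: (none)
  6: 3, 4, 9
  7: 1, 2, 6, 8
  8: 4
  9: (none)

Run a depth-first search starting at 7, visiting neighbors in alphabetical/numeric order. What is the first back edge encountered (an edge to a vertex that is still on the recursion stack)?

DFS from 7 (visiting neighbors in alphabetical/numeric order); mark gray on enter, black on exit:
7 gray
  1 gray
    5 gray
    5 black
    9 gray
    9 black
  1 black
  2 gray
  2 black
  6 gray
    3 gray
      3→9: 9 black — skip
    3 black
    4 gray
      4→1: 1 black — skip
      4→5: 5 black — skip
      4→7: 7 is gray → back edge
First back edge: 4 → 7.

4→7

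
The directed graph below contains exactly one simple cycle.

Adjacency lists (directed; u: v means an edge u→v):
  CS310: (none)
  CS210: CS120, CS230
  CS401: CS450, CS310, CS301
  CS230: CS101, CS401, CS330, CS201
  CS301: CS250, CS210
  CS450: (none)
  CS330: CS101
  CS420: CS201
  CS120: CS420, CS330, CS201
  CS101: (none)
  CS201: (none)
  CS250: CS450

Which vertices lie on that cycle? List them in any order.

CS210, CS230, CS301, CS401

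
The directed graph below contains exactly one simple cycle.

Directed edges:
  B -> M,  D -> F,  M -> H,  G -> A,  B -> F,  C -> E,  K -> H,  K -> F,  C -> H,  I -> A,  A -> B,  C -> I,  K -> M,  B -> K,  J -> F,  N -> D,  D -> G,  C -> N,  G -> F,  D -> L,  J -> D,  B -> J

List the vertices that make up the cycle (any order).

A, B, D, G, J

DFS with gray/black marking from A:
A gray
  B gray
    J gray
      D gray
        F gray
        F black
        L gray
        L black
        G gray
          G→A: A is gray → back edge
Back edge closes the cycle A → B → J → D → G → A; its vertices are {A, B, D, G, J}.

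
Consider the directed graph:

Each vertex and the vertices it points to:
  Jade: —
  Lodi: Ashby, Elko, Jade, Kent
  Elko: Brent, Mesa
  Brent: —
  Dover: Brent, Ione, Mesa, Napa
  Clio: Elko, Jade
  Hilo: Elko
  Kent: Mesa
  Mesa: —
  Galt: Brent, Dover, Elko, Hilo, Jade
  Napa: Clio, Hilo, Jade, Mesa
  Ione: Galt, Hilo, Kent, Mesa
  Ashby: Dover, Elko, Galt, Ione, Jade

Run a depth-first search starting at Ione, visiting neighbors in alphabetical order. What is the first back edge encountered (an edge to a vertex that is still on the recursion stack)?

Dover→Ione

DFS from Ione (visiting neighbors in alphabetical order); mark gray on enter, black on exit:
Ione gray
  Galt gray
    Brent gray
    Brent black
    Dover gray
      Dover→Brent: Brent black — skip
      Dover→Ione: Ione is gray → back edge
First back edge: Dover → Ione.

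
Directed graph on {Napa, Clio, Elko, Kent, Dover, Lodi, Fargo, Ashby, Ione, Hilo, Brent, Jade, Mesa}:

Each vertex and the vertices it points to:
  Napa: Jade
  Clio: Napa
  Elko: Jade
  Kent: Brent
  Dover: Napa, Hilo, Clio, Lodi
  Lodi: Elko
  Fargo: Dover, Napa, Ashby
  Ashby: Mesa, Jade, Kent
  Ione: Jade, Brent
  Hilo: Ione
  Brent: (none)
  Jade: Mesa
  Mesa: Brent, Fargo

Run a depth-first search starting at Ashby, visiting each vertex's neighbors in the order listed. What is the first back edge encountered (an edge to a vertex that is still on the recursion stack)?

DFS from Ashby (visiting each vertex's neighbors in the order listed); mark gray on enter, black on exit:
Ashby gray
  Mesa gray
    Brent gray
    Brent black
    Fargo gray
      Dover gray
        Napa gray
          Jade gray
            Jade→Mesa: Mesa is gray → back edge
First back edge: Jade → Mesa.

Jade->Mesa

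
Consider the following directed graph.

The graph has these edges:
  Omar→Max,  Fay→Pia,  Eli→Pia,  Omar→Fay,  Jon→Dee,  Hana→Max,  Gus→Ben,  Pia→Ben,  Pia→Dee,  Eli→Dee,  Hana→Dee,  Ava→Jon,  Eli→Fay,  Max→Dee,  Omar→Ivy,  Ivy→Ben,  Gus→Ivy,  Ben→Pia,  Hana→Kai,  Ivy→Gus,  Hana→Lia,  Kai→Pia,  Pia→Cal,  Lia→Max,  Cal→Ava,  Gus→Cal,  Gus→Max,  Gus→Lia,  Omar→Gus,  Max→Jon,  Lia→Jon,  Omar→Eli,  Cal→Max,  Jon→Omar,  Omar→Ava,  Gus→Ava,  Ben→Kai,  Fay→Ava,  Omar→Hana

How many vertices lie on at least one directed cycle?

A vertex is on a directed cycle iff it belongs to a strongly connected component of size ≥ 2 (or has a self-loop).
The vertices on cycles are {Ava, Ben, Cal, Eli, Fay, Gus, Ivy, Jon, Kai, Lia, Max, Pia, Hana, Omar} — 14 in total.

14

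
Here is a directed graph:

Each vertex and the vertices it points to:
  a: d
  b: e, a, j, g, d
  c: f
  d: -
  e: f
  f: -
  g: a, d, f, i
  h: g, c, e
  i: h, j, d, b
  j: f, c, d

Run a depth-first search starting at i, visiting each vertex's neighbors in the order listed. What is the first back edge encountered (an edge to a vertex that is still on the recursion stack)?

DFS from i (visiting each vertex's neighbors in the order listed); mark gray on enter, black on exit:
i gray
  h gray
    g gray
      a gray
        d gray
        d black
      a black
      g→d: d black — skip
      f gray
      f black
      g→i: i is gray → back edge
First back edge: g → i.

g→i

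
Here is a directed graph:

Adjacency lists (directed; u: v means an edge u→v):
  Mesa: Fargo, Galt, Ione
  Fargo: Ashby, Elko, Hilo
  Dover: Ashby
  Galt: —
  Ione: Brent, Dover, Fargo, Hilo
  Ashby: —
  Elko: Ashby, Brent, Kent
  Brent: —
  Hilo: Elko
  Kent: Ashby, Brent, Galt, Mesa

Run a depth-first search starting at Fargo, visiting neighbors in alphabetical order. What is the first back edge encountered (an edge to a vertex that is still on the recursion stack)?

Mesa->Fargo

DFS from Fargo (visiting neighbors in alphabetical order); mark gray on enter, black on exit:
Fargo gray
  Ashby gray
  Ashby black
  Elko gray
    Elko→Ashby: Ashby black — skip
    Brent gray
    Brent black
    Kent gray
      Kent→Ashby: Ashby black — skip
      Kent→Brent: Brent black — skip
      Galt gray
      Galt black
      Mesa gray
        Mesa→Fargo: Fargo is gray → back edge
First back edge: Mesa → Fargo.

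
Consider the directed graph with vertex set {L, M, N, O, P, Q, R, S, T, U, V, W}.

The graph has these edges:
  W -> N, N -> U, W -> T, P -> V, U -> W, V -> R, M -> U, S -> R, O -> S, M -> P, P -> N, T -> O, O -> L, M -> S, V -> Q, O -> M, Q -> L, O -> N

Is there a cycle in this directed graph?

Yes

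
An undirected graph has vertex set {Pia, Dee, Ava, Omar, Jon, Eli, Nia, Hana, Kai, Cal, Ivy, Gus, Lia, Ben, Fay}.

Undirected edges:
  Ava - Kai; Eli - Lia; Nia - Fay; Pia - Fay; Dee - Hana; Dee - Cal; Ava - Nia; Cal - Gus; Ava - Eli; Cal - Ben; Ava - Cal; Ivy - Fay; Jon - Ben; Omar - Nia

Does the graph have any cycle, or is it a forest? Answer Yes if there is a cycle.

DFS, tracking each vertex's parent; an edge to a visited non-parent vertex closes a cycle.
Start from Eli:
visit Eli (parent –)
  visit Ava (parent Eli)
    visit Nia (parent Ava)
      visit Omar (parent Nia)
        Omar–Nia: parent, skip
      Nia–Ava: parent, skip
      visit Fay (parent Nia)
        visit Pia (parent Fay)
          Pia–Fay: parent, skip
        Fay–Nia: parent, skip
        visit Ivy (parent Fay)
          Ivy–Fay: parent, skip
    Ava–Eli: parent, skip
    visit Cal (parent Ava)
      visit Gus (parent Cal)
        Gus–Cal: parent, skip
      visit Ben (parent Cal)
        Ben–Cal: parent, skip
        visit Jon (parent Ben)
          Jon–Ben: parent, skip
      Cal–Ava: parent, skip
      visit Dee (parent Cal)
        visit Hana (parent Dee)
          Hana–Dee: parent, skip
        Dee–Cal: parent, skip
    visit Kai (parent Ava)
      Kai–Ava: parent, skip
  visit Lia (parent Eli)
    Lia–Eli: parent, skip
No non-parent visited neighbor found — the graph is a forest.

No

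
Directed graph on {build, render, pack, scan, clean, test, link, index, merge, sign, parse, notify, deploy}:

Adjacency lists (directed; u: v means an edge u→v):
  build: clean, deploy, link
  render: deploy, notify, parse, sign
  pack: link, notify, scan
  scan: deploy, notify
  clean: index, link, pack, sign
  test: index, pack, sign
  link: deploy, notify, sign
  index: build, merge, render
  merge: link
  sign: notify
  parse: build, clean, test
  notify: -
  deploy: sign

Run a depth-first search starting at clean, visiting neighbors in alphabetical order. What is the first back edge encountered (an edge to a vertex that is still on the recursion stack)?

DFS from clean (visiting neighbors in alphabetical order); mark gray on enter, black on exit:
clean gray
  index gray
    build gray
      build→clean: clean is gray → back edge
First back edge: build → clean.

build->clean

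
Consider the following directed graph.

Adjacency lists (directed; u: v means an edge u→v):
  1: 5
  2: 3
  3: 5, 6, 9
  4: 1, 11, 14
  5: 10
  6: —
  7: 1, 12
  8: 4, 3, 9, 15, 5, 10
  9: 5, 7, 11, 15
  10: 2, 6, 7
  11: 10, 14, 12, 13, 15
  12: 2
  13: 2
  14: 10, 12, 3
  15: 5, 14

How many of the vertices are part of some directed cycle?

A vertex is on a directed cycle iff it belongs to a strongly connected component of size ≥ 2 (or has a self-loop).
The vertices on cycles are {1, 2, 3, 5, 7, 9, 10, 11, 12, 13, 14, 15} — 12 in total.

12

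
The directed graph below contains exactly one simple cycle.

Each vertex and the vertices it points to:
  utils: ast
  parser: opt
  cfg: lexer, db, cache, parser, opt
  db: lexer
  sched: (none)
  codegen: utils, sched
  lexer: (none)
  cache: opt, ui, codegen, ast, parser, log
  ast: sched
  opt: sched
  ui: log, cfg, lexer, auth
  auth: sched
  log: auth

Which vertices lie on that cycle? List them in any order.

ui, cfg, cache

DFS with gray/black marking from cache:
cache gray
  opt gray
    sched gray
    sched black
  opt black
  ui gray
    log gray
      auth gray
        auth→sched: sched black — skip
      auth black
    log black
    cfg gray
      lexer gray
      lexer black
      db gray
        db→lexer: lexer black — skip
      db black
      cfg→cache: cache is gray → back edge
Back edge closes the cycle cache → ui → cfg → cache; its vertices are {ui, cfg, cache}.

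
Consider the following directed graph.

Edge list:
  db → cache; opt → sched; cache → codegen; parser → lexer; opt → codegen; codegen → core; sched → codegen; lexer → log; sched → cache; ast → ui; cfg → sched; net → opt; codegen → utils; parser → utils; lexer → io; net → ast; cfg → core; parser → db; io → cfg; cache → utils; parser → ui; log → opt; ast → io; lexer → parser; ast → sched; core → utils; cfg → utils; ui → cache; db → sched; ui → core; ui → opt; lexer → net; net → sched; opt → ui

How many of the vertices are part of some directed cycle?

4

A vertex is on a directed cycle iff it belongs to a strongly connected component of size ≥ 2 (or has a self-loop).
The vertices on cycles are {ui, opt, lexer, parser} — 4 in total.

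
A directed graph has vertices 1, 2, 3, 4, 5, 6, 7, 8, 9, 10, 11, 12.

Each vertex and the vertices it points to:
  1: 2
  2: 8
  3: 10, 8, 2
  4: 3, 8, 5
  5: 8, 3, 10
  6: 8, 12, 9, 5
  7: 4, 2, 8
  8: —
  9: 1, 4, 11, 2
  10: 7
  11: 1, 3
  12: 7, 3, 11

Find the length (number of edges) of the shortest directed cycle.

4

For each vertex v, BFS finds the shortest path from v back to v.
The shortest such closed walk is 5 → 10 → 7 → 4 → 5, length 4.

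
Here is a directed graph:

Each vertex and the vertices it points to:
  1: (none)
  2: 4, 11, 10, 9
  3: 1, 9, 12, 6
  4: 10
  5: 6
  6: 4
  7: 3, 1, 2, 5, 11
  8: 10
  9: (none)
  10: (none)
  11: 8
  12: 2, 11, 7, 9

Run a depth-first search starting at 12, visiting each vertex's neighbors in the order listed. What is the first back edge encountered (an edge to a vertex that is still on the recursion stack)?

3->12

DFS from 12 (visiting each vertex's neighbors in the order listed); mark gray on enter, black on exit:
12 gray
  2 gray
    4 gray
      10 gray
      10 black
    4 black
    11 gray
      8 gray
        8→10: 10 black — skip
      8 black
    11 black
    2→10: 10 black — skip
    9 gray
    9 black
  2 black
  12→11: 11 black — skip
  7 gray
    3 gray
      1 gray
      1 black
      3→9: 9 black — skip
      3→12: 12 is gray → back edge
First back edge: 3 → 12.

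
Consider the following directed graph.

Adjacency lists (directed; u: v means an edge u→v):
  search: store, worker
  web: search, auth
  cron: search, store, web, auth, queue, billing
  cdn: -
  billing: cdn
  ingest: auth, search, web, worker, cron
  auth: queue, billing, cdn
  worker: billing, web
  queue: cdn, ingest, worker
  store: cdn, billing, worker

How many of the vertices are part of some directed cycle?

A vertex is on a directed cycle iff it belongs to a strongly connected component of size ≥ 2 (or has a self-loop).
The vertices on cycles are {web, auth, cron, queue, store, ingest, search, worker} — 8 in total.

8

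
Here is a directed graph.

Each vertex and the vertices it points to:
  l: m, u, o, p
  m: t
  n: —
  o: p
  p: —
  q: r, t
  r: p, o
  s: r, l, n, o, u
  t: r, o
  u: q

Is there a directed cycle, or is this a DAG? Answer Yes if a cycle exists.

No

DFS with white/gray/black marking, starting from o:
o gray
  p gray
  p black
o black
l gray
  m gray
    t gray
      r gray
        r→p: p black — skip
        r→o: o black — skip
      r black
      t→o: o black — skip
    t black
  m black
  u gray
    q gray
      q→r: r black — skip
      q→t: t black — skip
    q black
  u black
  l→o: o black — skip
  l→p: p black — skip
l black
n gray
n black
s gray
  s→r: r black — skip
  s→l: l black — skip
  s→n: n black — skip
  s→o: o black — skip
  s→u: u black — skip
s black
Every edge goes to a white or black vertex — no back edge, so the graph is acyclic.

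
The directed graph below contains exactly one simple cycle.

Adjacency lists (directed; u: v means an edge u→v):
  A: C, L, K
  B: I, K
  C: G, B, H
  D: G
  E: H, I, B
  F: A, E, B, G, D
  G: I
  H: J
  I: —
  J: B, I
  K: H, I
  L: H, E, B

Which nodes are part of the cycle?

B, H, J, K

DFS with gray/black marking from H:
H gray
  J gray
    B gray
      I gray
      I black
      K gray
        K→H: H is gray → back edge
Back edge closes the cycle H → J → B → K → H; its vertices are {B, H, J, K}.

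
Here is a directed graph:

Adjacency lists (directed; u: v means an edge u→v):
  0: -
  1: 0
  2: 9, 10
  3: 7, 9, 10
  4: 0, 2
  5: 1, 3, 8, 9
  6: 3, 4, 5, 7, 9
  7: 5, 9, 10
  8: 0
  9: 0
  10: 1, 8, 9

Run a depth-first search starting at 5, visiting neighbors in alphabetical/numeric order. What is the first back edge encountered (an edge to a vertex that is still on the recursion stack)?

7->5

DFS from 5 (visiting neighbors in alphabetical/numeric order); mark gray on enter, black on exit:
5 gray
  1 gray
    0 gray
    0 black
  1 black
  3 gray
    7 gray
      7→5: 5 is gray → back edge
First back edge: 7 → 5.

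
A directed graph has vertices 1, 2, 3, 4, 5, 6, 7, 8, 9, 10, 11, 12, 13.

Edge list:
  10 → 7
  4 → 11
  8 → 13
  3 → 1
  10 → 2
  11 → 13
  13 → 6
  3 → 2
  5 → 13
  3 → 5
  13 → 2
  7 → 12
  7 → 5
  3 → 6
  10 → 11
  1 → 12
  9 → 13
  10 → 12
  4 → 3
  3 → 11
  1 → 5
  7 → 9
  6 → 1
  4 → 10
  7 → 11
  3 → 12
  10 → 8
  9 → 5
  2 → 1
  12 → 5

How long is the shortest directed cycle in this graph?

4

For each vertex v, BFS finds the shortest path from v back to v.
The shortest such closed walk is 2 → 1 → 5 → 13 → 2, length 4.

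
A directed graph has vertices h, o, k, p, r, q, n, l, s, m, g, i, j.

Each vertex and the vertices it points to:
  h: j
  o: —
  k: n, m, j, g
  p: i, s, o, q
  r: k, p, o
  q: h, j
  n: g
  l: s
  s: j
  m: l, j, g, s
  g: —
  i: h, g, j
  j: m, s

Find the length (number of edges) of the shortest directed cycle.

2

For each vertex v, BFS finds the shortest path from v back to v.
The shortest such closed walk is m → j → m, length 2.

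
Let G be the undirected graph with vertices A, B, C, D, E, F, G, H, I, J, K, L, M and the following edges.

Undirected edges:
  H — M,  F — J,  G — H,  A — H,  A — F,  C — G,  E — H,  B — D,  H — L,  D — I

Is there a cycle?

No

DFS, tracking each vertex's parent; an edge to a visited non-parent vertex closes a cycle.
Start from L:
visit L (parent –)
  visit H (parent L)
    visit A (parent H)
      visit F (parent A)
        F–A: parent, skip
        visit J (parent F)
          J–F: parent, skip
      A–H: parent, skip
    H–L: parent, skip
    visit E (parent H)
      E–H: parent, skip
    visit G (parent H)
      G–H: parent, skip
      visit C (parent G)
        C–G: parent, skip
    visit M (parent H)
      M–H: parent, skip
visit B (parent –)
  visit D (parent B)
    D–B: parent, skip
    visit I (parent D)
      I–D: parent, skip
visit K (parent –)
No non-parent visited neighbor found — the graph is a forest.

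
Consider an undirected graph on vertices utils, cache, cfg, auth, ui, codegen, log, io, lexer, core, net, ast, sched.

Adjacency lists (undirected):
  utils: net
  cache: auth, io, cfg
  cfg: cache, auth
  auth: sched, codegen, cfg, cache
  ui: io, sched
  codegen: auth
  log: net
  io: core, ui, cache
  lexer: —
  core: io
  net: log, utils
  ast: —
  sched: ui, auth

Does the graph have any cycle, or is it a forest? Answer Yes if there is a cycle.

Yes

DFS, tracking each vertex's parent; an edge to a visited non-parent vertex closes a cycle.
Start from net:
visit net (parent –)
  visit log (parent net)
    log–net: parent, skip
  visit utils (parent net)
    utils–net: parent, skip
visit cache (parent –)
  visit auth (parent cache)
    visit sched (parent auth)
      visit ui (parent sched)
        visit io (parent ui)
          visit core (parent io)
            core–io: parent, skip
          io–ui: parent, skip
          io–cache: cache visited and ≠ parent → cycle
Cycle: cache – auth – sched – ui – io – cache.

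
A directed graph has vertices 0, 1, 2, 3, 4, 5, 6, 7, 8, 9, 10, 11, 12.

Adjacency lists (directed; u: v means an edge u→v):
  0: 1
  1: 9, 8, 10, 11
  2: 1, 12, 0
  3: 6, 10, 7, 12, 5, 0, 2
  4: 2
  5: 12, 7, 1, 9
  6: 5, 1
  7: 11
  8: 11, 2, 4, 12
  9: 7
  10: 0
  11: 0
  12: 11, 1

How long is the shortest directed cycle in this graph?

3

For each vertex v, BFS finds the shortest path from v back to v.
The shortest such closed walk is 1 → 8 → 2 → 1, length 3.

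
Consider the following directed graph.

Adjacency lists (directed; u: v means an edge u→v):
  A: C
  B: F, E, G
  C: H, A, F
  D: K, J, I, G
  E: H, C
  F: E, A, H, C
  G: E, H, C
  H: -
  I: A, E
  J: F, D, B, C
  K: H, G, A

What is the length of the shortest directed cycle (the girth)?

For each vertex v, BFS finds the shortest path from v back to v.
The shortest such closed walk is D → J → D, length 2.

2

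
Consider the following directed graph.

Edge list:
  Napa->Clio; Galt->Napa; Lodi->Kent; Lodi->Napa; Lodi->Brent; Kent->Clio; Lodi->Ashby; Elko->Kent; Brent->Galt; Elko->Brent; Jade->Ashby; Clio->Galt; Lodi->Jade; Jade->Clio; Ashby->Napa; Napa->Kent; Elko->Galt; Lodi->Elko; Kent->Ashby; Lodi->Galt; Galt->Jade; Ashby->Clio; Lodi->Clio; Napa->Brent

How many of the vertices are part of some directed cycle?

7

A vertex is on a directed cycle iff it belongs to a strongly connected component of size ≥ 2 (or has a self-loop).
The vertices on cycles are {Clio, Galt, Jade, Kent, Napa, Ashby, Brent} — 7 in total.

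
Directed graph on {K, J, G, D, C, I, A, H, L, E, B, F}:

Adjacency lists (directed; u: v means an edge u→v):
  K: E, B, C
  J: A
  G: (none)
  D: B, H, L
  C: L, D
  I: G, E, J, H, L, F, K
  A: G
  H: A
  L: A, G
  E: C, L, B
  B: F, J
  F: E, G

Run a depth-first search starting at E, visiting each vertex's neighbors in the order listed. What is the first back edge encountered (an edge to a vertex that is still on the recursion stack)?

F→E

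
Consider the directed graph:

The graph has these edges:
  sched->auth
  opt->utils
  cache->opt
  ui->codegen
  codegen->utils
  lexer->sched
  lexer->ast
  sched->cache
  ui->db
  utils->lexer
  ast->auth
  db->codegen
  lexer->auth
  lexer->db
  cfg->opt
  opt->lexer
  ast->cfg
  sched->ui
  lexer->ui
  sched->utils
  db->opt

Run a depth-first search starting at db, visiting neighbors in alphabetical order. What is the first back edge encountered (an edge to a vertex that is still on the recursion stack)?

opt->lexer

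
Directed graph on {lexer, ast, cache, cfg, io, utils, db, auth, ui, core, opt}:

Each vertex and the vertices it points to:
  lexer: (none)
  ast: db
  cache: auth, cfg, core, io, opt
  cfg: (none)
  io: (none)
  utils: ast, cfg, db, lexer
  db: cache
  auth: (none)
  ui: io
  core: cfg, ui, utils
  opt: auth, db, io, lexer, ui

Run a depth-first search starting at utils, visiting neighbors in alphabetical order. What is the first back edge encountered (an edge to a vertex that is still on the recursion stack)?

core->utils

DFS from utils (visiting neighbors in alphabetical order); mark gray on enter, black on exit:
utils gray
  ast gray
    db gray
      cache gray
        auth gray
        auth black
        cfg gray
        cfg black
        core gray
          core→cfg: cfg black — skip
          ui gray
            io gray
            io black
          ui black
          core→utils: utils is gray → back edge
First back edge: core → utils.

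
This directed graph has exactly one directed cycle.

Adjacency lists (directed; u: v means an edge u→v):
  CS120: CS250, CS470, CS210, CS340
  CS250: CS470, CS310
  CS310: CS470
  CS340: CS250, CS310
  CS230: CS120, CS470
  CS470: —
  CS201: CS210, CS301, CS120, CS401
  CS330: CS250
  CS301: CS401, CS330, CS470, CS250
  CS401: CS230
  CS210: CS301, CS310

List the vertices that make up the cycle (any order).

CS120, CS210, CS230, CS301, CS401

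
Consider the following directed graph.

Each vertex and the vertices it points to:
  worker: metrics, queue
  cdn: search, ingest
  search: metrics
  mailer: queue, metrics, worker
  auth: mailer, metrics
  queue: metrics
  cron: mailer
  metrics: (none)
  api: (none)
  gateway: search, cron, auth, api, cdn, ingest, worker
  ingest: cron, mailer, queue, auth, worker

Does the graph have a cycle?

No

DFS with white/gray/black marking, starting from gateway:
gateway gray
  search gray
    metrics gray
    metrics black
  search black
  cron gray
    mailer gray
      queue gray
        queue→metrics: metrics black — skip
      queue black
      mailer→metrics: metrics black — skip
      worker gray
        worker→metrics: metrics black — skip
        worker→queue: queue black — skip
      worker black
    mailer black
  cron black
  auth gray
    auth→mailer: mailer black — skip
    auth→metrics: metrics black — skip
  auth black
  api gray
  api black
  cdn gray
    cdn→search: search black — skip
    ingest gray
      ingest→cron: cron black — skip
      ingest→mailer: mailer black — skip
      ingest→queue: queue black — skip
      ingest→auth: auth black — skip
      ingest→worker: worker black — skip
    ingest black
  cdn black
  gateway→ingest: ingest black — skip
  gateway→worker: worker black — skip
gateway black
Every edge goes to a white or black vertex — no back edge, so the graph is acyclic.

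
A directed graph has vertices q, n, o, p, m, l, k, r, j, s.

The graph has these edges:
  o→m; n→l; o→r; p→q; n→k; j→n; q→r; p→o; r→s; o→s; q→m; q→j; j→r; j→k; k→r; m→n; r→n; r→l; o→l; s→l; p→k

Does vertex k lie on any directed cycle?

Yes

k is on a cycle iff k can reach itself via ≥1 edge.
k → r → n → k — yes.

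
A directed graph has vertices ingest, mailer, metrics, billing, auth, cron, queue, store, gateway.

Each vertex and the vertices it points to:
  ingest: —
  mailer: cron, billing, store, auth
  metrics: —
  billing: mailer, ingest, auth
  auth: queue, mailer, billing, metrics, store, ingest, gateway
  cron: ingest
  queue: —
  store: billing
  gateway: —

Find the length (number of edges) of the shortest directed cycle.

2

For each vertex v, BFS finds the shortest path from v back to v.
The shortest such closed walk is mailer → billing → mailer, length 2.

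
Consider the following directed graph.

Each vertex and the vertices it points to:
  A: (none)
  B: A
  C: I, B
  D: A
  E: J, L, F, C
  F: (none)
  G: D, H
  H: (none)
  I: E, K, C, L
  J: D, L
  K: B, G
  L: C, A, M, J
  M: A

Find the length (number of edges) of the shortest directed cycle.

For each vertex v, BFS finds the shortest path from v back to v.
The shortest such closed walk is I → C → I, length 2.

2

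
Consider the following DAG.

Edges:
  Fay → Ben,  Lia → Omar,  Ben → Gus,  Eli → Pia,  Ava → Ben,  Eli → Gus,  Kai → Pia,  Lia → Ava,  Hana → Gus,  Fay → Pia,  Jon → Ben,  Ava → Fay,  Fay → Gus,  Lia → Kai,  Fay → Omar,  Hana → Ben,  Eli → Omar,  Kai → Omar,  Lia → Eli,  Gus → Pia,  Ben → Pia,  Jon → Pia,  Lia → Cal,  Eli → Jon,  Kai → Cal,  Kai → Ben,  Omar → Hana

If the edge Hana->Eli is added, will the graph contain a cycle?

Yes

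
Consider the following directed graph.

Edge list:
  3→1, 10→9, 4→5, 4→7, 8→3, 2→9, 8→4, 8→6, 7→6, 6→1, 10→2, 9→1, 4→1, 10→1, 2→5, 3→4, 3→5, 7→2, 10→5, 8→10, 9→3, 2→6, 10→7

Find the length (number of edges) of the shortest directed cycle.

For each vertex v, BFS finds the shortest path from v back to v.
The shortest such closed walk is 3 → 4 → 7 → 2 → 9 → 3, length 5.

5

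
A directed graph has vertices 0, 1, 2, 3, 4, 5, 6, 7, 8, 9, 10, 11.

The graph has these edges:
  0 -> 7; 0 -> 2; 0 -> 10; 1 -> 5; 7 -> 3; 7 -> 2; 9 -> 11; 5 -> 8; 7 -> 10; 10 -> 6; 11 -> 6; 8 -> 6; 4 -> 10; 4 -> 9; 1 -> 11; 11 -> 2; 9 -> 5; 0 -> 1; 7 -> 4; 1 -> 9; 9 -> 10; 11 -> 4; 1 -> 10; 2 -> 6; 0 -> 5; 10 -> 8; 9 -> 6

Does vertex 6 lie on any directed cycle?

No

6 lies on a cycle iff there is a path from 6 back to itself.
Exploring from 6, it never reaches itself; equivalently, its strongly connected component is a singleton.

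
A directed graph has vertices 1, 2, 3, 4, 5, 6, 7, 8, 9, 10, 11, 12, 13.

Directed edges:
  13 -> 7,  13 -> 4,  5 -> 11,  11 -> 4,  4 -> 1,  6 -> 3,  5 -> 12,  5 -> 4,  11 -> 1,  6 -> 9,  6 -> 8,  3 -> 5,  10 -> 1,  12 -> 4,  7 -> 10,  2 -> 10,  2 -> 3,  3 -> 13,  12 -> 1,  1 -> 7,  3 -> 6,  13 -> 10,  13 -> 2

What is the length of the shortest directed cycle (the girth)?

For each vertex v, BFS finds the shortest path from v back to v.
The shortest such closed walk is 3 → 6 → 3, length 2.

2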